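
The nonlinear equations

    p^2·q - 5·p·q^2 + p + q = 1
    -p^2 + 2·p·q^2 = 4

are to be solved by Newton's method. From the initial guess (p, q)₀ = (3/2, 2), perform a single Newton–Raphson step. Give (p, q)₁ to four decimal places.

At (3/2, 2): F = (-23.0000, 5.7500).
Jacobian J = [[2·p·q - 5·q^2 + 1, p^2 - 10·p·q + 1], [-2·p + 2·q^2, 4·p·q]].
At the point, J = [[-13.0000, -26.7500], [5.0000, 12.0000]] (det J = -22.2500).
Solving J·Δ = −F gives Δ = (-5.4916, 1.8090).
Then the next iterate is (p, q)₁ = (-3.9916, 3.8090).

(-3.9916, 3.8090)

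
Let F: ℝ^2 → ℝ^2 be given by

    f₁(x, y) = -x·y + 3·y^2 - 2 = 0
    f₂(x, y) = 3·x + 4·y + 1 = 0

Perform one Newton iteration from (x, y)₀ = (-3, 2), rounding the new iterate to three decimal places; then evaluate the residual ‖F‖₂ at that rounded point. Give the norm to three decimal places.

3.551

At (-3, 2): F = (16.000, 0.000).
Jacobian J = [[-y, -x + 6·y], [3, 4]].
At the point, J = [[-2.000, 15.000], [3.000, 4.000]] (det J = -53.000).
Solving J·Δ = −F gives Δ = (1.208, -0.906).
Then the next iterate is (x, y)₁ = (-1.792, 1.094).
Re-evaluating at (-1.792, 1.094): F = (3.55096, 0.000), so ‖F‖₂ = 3.551.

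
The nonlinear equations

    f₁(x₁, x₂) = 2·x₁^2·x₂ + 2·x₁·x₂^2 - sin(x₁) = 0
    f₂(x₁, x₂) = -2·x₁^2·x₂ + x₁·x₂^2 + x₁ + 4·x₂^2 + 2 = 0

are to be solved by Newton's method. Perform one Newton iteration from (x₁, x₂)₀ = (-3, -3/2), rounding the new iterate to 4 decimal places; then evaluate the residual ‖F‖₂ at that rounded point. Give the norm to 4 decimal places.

80.3212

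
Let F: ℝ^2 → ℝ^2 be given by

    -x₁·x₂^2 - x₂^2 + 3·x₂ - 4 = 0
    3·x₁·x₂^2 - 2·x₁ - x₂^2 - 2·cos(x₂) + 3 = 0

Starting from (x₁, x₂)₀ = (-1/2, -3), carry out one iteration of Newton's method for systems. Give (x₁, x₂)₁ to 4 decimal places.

(-1.0609, -0.9247)

At (-1/2, -3): F = (-17.5000, -16.520015).
Jacobian J = [[-x₂^2, -2·x₁·x₂ - 2·x₂ + 3], [3·x₂^2 - 2, 6·x₁·x₂ - 2·x₂ + 2·sin(x₂)]].
At the point, J = [[-9.0000, 6.0000], [25.0000, 14.717760]] (det J = -282.459840).
Solving J·Δ = −F gives Δ = (-0.5609, 2.0753).
Then the next iterate is (x₁, x₂)₁ = (-1.0609, -0.9247).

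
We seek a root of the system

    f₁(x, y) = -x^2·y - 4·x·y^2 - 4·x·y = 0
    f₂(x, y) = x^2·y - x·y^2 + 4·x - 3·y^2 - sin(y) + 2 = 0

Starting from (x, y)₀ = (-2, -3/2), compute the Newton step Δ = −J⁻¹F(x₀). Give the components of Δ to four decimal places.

At (-2, -3/2): F = (12.0000, -13.252505).
Jacobian J = [[-2·x·y - 4·y^2 - 4·y, -x^2 - 8·x·y - 4·x], [2·x·y - y^2 + 4, x^2 - 2·x·y - 6·y - cos(y)]].
At the point, J = [[-9.0000, -20.0000], [7.7500, 6.929263]] (det J = 92.636635).
Solving J·Δ = −F gives Δ = (1.9636, -0.2836).

(1.9636, -0.2836)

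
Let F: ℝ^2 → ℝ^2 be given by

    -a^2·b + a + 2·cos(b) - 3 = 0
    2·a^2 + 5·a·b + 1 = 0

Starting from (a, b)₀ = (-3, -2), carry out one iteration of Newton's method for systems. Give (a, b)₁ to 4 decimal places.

At (-3, -2): F = (11.167706, 49.0000).
Jacobian J = [[-2·a·b + 1, -a^2 - 2·sin(b)], [4·a + 5·b, 5·a]].
At the point, J = [[-11.0000, -7.181405], [-22.0000, -15.0000]] (det J = 7.009087).
Solving J·Δ = −F gives Δ = (-26.3049, 41.8472).
Then the next iterate is (a, b)₁ = (-29.3049, 39.8472).

(-29.3049, 39.8472)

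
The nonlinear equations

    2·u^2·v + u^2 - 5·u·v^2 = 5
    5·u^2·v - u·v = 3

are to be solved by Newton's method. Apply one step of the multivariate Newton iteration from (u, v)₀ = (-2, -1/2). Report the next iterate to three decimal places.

At (-2, -1/2): F = (-2.500, -14.000).
Jacobian J = [[4·u·v + 2·u - 5·v^2, 2·u^2 - 10·u·v], [10·u·v - v, 5·u^2 - u]].
At the point, J = [[-1.250, -2.000], [10.500, 22.000]] (det J = -6.500).
Solving J·Δ = −F gives Δ = (-12.769, 6.731).
Then the next iterate is (u, v)₁ = (-14.769, 6.231).

(-14.769, 6.231)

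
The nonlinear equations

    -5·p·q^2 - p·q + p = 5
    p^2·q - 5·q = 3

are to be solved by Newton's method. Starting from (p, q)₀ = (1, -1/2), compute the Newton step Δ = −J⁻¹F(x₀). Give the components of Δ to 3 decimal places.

At (1, -1/2): F = (-4.750, -1.000).
Jacobian J = [[-5·q^2 - q + 1, -10·p·q - p], [2·p·q, p^2 - 5]].
At the point, J = [[0.250, 4.000], [-1.000, -4.000]] (det J = 3.000).
Solving J·Δ = −F gives Δ = (-7.667, 1.667).

(-7.667, 1.667)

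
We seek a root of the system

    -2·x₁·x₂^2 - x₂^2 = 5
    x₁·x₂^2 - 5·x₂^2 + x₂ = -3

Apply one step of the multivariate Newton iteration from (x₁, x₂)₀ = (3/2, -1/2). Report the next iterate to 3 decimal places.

At (3/2, -1/2): F = (-6.000, 1.625).
Jacobian J = [[-2·x₂^2, -4·x₁·x₂ - 2·x₂], [x₂^2, 2·x₁·x₂ - 10·x₂ + 1]].
At the point, J = [[-0.500, 4.000], [0.250, 4.500]] (det J = -3.250).
Solving J·Δ = −F gives Δ = (-10.308, 0.212).
Then the next iterate is (x₁, x₂)₁ = (-8.808, -0.288).

(-8.808, -0.288)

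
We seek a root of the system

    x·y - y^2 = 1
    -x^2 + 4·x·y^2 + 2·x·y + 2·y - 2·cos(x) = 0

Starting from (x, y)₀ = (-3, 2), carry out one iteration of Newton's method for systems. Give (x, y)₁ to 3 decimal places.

At (-3, 2): F = (-11.000, -63.02002).
Jacobian J = [[y, x - 2·y], [-2·x + 4·y^2 + 2·y + 2·sin(x), 8·x·y + 2·x + 2]].
At the point, J = [[2.000, -7.000], [25.71776, -52.000]] (det J = 76.02432).
Solving J·Δ = −F gives Δ = (-1.721, -2.063).
Then the next iterate is (x, y)₁ = (-4.721, -0.063).

(-4.721, -0.063)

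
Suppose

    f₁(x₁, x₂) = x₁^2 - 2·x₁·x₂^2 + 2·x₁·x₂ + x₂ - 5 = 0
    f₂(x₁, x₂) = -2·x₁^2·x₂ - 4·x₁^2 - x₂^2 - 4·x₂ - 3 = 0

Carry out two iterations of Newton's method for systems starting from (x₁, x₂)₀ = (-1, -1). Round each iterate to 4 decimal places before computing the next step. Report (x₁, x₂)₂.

(-0.8119, -1.4507)

At (-1, -1): F = (-1.0000, -2.0000).
Jacobian J = [[2·x₁ - 2·x₂^2 + 2·x₂, -4·x₁·x₂ + 2·x₁ + 1], [-4·x₁·x₂ - 8·x₁, -2·x₁^2 - 2·x₂ - 4]].
At the point, J = [[-6.0000, -5.0000], [4.0000, -4.0000]] (det J = 44.0000).
Solving J·Δ = −F gives Δ = (0.1364, -0.3636).
Then the next iterate is (x₁, x₂)₁ = (-0.8636, -1.3636).
Round to (-0.8636, -1.3636) and repeat: F = (-0.051021, -0.354266), J = [[-8.173210, -5.437620], [2.198380, -2.764410]].
Δ = (0.0517, -0.0871), so (x₁, x₂)₂ = (-0.8119, -1.4507).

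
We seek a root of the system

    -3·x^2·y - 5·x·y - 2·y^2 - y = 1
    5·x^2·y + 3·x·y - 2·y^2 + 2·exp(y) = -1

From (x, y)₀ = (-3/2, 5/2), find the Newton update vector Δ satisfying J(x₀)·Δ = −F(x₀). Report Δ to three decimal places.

(0.068, -1.311)

At (-3/2, 5/2): F = (-14.125, 29.73999).
Jacobian J = [[-6·x·y - 5·y, -3·x^2 - 5·x - 4·y - 1], [10·x·y + 3·y, 5·x^2 + 3·x - 4·y + 2·exp(y)]].
At the point, J = [[10.000, -10.250], [-30.000, 21.11499]] (det J = -96.35012).
Solving J·Δ = −F gives Δ = (0.068, -1.311).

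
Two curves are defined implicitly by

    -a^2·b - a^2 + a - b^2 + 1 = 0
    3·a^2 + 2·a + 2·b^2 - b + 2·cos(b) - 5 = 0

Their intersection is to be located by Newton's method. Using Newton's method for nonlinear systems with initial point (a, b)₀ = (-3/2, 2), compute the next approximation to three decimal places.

(2.692, 6.907)

At (-3/2, 2): F = (-11.250, 3.91771).
Jacobian J = [[-2·a·b - 2·a + 1, -a^2 - 2·b], [6·a + 2, 4·b - 2·sin(b) - 1]].
At the point, J = [[10.000, -6.250], [-7.000, 5.18141]] (det J = 8.06405).
Solving J·Δ = −F gives Δ = (4.192, 4.907).
Then the next iterate is (a, b)₁ = (2.692, 6.907).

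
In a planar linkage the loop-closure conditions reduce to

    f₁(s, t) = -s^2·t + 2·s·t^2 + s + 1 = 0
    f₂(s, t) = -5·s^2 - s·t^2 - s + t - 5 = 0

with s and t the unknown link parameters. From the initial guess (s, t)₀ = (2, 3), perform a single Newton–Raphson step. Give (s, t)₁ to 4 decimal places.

At (2, 3): F = (27.0000, -42.0000).
Jacobian J = [[-2·s·t + 2·t^2 + 1, -s^2 + 4·s·t], [-10·s - t^2 - 1, -2·s·t + 1]].
At the point, J = [[7.0000, 20.0000], [-30.0000, -11.0000]] (det J = 523.0000).
Solving J·Δ = −F gives Δ = (-1.0382, -0.9866).
Then the next iterate is (s, t)₁ = (0.9618, 2.0134).

(0.9618, 2.0134)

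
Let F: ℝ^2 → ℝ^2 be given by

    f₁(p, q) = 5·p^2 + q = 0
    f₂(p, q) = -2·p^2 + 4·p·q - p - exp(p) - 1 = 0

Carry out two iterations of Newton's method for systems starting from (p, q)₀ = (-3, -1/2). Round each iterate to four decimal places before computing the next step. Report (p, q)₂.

At (-3, -1/2): F = (44.5000, -10.049787).
Jacobian J = [[10·p, 1], [-4·p + 4·q - exp(p) - 1, 4·p]].
At the point, J = [[-30.0000, 1.0000], [8.950213, -12.0000]] (det J = 351.049787).
Solving J·Δ = −F gives Δ = (1.4925, 0.2757).
Then the next iterate is (p, q)₁ = (-1.5075, -0.2243).
Round to (-1.5075, -0.2243) and repeat: F = (11.138481, -2.906546), J = [[-15.0750, 1.0000], [3.911337, -6.0300]].
Δ = (0.7387, -0.0029), so (p, q)₂ = (-0.7688, -0.2272).

(-0.7688, -0.2272)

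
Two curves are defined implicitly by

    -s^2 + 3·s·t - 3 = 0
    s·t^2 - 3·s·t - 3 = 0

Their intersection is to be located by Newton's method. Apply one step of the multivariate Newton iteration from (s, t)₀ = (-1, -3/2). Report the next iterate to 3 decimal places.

At (-1, -3/2): F = (0.500, -9.750).
Jacobian J = [[-2·s + 3·t, 3·s], [t^2 - 3·t, 2·s·t - 3·s]].
At the point, J = [[-2.500, -3.000], [6.750, 6.000]] (det J = 5.250).
Solving J·Δ = −F gives Δ = (5.000, -4.000).
Then the next iterate is (s, t)₁ = (4.000, -5.500).

(4.000, -5.500)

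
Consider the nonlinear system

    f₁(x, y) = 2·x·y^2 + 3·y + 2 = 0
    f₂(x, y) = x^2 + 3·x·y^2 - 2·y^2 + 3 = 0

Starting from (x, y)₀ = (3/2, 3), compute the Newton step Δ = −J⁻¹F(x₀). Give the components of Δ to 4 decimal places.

(-0.0354, -1.7792)

At (3/2, 3): F = (38.0000, 27.7500).
Jacobian J = [[2·y^2, 4·x·y + 3], [2·x + 3·y^2, 6·x·y - 4·y]].
At the point, J = [[18.0000, 21.0000], [30.0000, 15.0000]] (det J = -360.0000).
Solving J·Δ = −F gives Δ = (-0.0354, -1.7792).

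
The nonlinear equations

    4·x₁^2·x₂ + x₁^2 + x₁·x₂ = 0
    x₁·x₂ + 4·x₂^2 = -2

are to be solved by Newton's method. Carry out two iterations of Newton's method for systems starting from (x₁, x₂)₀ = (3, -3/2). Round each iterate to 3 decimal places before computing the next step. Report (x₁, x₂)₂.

At (3, -3/2): F = (-49.500, 6.500).
Jacobian J = [[8·x₁·x₂ + 2·x₁ + x₂, 4·x₁^2 + x₁], [x₂, x₁ + 8·x₂]].
At the point, J = [[-31.500, 39.000], [-1.500, -9.000]] (det J = 342.000).
Solving J·Δ = −F gives Δ = (-0.561, 0.816).
Then the next iterate is (x₁, x₂)₁ = (2.439, -0.684).
Round to (2.439, -0.684) and repeat: F = (-11.99526, 2.20315), J = [[-9.15221, 26.23388], [-0.684, -3.033]].
Δ = (0.469, 0.621), so (x₁, x₂)₂ = (2.908, -0.063).

(2.908, -0.063)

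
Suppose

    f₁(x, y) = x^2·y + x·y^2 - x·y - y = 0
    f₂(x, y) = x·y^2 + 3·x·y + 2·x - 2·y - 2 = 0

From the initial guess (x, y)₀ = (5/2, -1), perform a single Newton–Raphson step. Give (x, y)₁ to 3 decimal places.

(2.417, -1.000)

At (5/2, -1): F = (-0.250, 0.000).
Jacobian J = [[2·x·y + y^2 - y, x^2 + 2·x·y - x - 1], [y^2 + 3·y + 2, 2·x·y + 3·x - 2]].
At the point, J = [[-3.000, -2.250], [0.000, 0.500]] (det J = -1.500).
Solving J·Δ = −F gives Δ = (-0.083, 0.000).
Then the next iterate is (x, y)₁ = (2.417, -1.000).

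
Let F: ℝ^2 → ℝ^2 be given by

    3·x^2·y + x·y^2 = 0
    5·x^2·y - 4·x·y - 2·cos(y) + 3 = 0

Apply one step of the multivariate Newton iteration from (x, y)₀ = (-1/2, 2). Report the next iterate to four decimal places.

(-0.1819, 1.0911)

At (-1/2, 2): F = (-0.5000, 10.332294).
Jacobian J = [[6·x·y + y^2, 3·x^2 + 2·x·y], [10·x·y - 4·y, 5·x^2 - 4·x + 2·sin(y)]].
At the point, J = [[-2.0000, -1.2500], [-18.0000, 5.068595]] (det J = -32.637190).
Solving J·Δ = −F gives Δ = (0.3181, -0.9089).
Then the next iterate is (x, y)₁ = (-0.1819, 1.0911).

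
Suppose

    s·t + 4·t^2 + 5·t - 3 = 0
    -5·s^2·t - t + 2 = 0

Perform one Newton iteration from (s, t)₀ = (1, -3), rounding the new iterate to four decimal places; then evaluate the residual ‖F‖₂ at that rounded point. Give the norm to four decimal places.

At (1, -3): F = (15.0000, 20.0000).
Jacobian J = [[t, s + 8·t + 5], [-10·s·t, -5·s^2 - 1]].
At the point, J = [[-3.0000, -18.0000], [30.0000, -6.0000]] (det J = 558.0000).
Solving J·Δ = −F gives Δ = (-0.4839, 0.9140).
Then the next iterate is (s, t)₁ = (0.5161, -2.0860).
Re-evaluating at (0.5161, -2.0860): F = (2.898999, 6.864127), so ‖F‖₂ = 7.4512.

7.4512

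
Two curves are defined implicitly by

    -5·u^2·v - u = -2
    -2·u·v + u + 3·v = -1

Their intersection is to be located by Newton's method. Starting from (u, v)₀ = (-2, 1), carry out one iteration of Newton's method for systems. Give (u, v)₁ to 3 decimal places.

At (-2, 1): F = (-16.000, 6.000).
Jacobian J = [[-10·u·v - 1, -5·u^2], [-2·v + 1, -2·u + 3]].
At the point, J = [[19.000, -20.000], [-1.000, 7.000]] (det J = 113.000).
Solving J·Δ = −F gives Δ = (-0.071, -0.867).
Then the next iterate is (u, v)₁ = (-2.071, 0.133).

(-2.071, 0.133)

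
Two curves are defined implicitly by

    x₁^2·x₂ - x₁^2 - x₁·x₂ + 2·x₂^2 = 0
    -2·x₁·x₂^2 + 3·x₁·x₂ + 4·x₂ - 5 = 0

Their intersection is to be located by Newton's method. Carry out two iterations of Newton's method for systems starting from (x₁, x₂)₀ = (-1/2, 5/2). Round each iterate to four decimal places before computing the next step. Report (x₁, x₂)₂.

(2.4065, 0.5875)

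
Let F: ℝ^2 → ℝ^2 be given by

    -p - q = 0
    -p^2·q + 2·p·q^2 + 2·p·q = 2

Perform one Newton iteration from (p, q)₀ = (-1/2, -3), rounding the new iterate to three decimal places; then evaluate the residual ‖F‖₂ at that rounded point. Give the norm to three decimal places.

76.088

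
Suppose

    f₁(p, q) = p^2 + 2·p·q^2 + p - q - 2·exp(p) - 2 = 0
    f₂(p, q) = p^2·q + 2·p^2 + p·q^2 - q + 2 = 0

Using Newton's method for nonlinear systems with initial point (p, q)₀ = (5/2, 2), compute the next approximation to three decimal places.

(1.427, 1.394)

At (5/2, 2): F = (0.38501, 35.000).
Jacobian J = [[2·p + 2·q^2 - 2·exp(p) + 1, 4·p·q - 1], [2·p·q + 4·p + q^2, p^2 + 2·p·q - 1]].
At the point, J = [[-10.36499, 19.000], [24.000, 15.250]] (det J = -614.06607).
Solving J·Δ = −F gives Δ = (-1.073, -0.606).
Then the next iterate is (p, q)₁ = (1.427, 1.394).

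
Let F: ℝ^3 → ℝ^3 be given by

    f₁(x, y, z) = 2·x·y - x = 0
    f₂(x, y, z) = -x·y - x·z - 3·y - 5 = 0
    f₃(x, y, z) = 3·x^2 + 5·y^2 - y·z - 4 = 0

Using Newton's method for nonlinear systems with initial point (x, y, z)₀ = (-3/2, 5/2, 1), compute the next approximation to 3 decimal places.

At (-3/2, 5/2, 1): F = (-6.000, -7.250, 31.500).
Jacobian J = [[2·y - 1, 2·x, 0], [-y - z, -x - 3, -x], [6·x, 10·y - z, -y]].
At the point, J = [[4.000, -3.000, 0.000], [-3.500, -1.500, 1.500], [-9.000, 24.000, -2.500]] (det J = -62.250).
Solving J·Δ = −F gives Δ = (1.705, 0.273, 9.084).
Then the next iterate is (x, y, z)₁ = (0.205, 2.773, 10.084).

(0.205, 2.773, 10.084)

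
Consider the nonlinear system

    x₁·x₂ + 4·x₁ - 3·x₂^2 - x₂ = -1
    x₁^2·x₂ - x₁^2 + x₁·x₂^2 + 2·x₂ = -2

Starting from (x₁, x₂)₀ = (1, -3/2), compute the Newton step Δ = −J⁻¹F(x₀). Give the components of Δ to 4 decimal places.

At (1, -3/2): F = (-1.7500, -1.2500).
Jacobian J = [[x₂ + 4, x₁ - 6·x₂ - 1], [2·x₁·x₂ - 2·x₁ + x₂^2, x₁^2 + 2·x₁·x₂ + 2]].
At the point, J = [[2.5000, 9.0000], [-2.7500, 0.0000]] (det J = 24.7500).
Solving J·Δ = −F gives Δ = (-0.4545, 0.3207).

(-0.4545, 0.3207)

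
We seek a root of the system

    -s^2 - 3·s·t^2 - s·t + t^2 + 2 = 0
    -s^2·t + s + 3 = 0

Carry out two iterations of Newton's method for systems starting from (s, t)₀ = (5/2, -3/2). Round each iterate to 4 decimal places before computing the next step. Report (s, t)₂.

(-2.5944, -19.7038)

At (5/2, -3/2): F = (-15.1250, 14.8750).
Jacobian J = [[-2·s - 3·t^2 - t, -6·s·t - s + 2·t], [-2·s·t + 1, -s^2]].
At the point, J = [[-10.2500, 17.0000], [8.5000, -6.2500]] (det J = -80.4375).
Solving J·Δ = −F gives Δ = (-1.9685, -0.2972).
Then the next iterate is (s, t)₁ = (0.5315, -1.7972).
Round to (0.5315, -1.7972) and repeat: F = (0.752527, 4.039195), J = [[-8.955584, 1.605371], [2.910424, -0.282492]].
Δ = (-3.1259, -17.9066), so (s, t)₂ = (-2.5944, -19.7038).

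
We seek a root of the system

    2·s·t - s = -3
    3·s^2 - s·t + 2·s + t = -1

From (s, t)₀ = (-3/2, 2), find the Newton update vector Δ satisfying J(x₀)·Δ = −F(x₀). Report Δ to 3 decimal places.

(1.308, 0.808)

At (-3/2, 2): F = (-1.500, 9.750).
Jacobian J = [[2·t - 1, 2·s], [6·s - t + 2, -s + 1]].
At the point, J = [[3.000, -3.000], [-9.000, 2.500]] (det J = -19.500).
Solving J·Δ = −F gives Δ = (1.308, 0.808).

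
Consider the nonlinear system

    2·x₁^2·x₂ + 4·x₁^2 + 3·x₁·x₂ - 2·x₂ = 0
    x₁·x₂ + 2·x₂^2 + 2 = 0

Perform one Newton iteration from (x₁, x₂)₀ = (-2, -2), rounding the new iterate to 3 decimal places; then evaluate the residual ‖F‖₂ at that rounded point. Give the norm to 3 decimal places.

At (-2, -2): F = (16.000, 14.000).
Jacobian J = [[4·x₁·x₂ + 8·x₁ + 3·x₂, 2·x₁^2 + 3·x₁ - 2], [x₂, x₁ + 4·x₂]].
At the point, J = [[-6.000, 0.000], [-2.000, -10.000]] (det J = 60.000).
Solving J·Δ = −F gives Δ = (2.667, 0.867).
Then the next iterate is (x₁, x₂)₁ = (0.667, -1.133).
Re-evaluating at (0.667, -1.133): F = (0.77030, 3.81167), so ‖F‖₂ = 3.889.

3.889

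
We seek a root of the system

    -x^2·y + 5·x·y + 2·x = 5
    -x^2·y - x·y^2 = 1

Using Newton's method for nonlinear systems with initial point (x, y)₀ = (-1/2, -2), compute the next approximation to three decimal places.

At (-1/2, -2): F = (-0.500, 1.500).
Jacobian J = [[-2·x·y + 5·y + 2, -x^2 + 5·x], [-2·x·y - y^2, -x^2 - 2·x·y]].
At the point, J = [[-10.000, -2.750], [-6.000, -2.250]] (det J = 6.000).
Solving J·Δ = −F gives Δ = (-0.875, 3.000).
Then the next iterate is (x, y)₁ = (-1.375, 1.000).

(-1.375, 1.000)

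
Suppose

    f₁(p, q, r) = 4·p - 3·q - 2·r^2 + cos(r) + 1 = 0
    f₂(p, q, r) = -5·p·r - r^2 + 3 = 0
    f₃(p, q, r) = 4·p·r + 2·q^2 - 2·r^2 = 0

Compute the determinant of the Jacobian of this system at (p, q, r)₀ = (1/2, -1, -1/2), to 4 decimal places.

J = [[4, -3, -4·r - sin(r)], [-5·r, 0, -5·p - 2·r], [4·r, 4·q, 4·p - 4·r]].
At the point, J = [[4.0000, -3.0000, 2.479426], [2.5000, 0.0000, -1.5000], [-2.0000, -4.0000, 4.0000]].
det J = -27.7943.

-27.7943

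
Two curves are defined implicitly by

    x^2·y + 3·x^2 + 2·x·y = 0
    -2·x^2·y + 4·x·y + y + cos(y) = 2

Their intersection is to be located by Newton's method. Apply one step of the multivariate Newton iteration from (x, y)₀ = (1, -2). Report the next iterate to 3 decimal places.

(2.729, 0.153)

At (1, -2): F = (-3.000, -8.41615).
Jacobian J = [[2·x·y + 6·x + 2·y, x^2 + 2·x], [-4·x·y + 4·y, -2·x^2 + 4·x - sin(y) + 1]].
At the point, J = [[-2.000, 3.000], [0.000, 3.90930]] (det J = -7.81859).
Solving J·Δ = −F gives Δ = (1.729, 2.153).
Then the next iterate is (x, y)₁ = (2.729, 0.153).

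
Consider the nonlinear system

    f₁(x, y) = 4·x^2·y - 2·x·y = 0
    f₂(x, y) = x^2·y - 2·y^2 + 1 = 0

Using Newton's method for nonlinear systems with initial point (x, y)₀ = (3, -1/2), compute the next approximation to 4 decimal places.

(1.5484, -0.5323)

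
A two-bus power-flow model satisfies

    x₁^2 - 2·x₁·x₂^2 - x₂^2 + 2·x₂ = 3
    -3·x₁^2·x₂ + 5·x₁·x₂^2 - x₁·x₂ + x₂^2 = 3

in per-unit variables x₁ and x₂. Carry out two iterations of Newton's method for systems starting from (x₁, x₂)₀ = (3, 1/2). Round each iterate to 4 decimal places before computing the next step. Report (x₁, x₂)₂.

(1.6749, -0.4520)

At (3, 1/2): F = (5.2500, -14.0000).
Jacobian J = [[2·x₁ - 2·x₂^2, -4·x₁·x₂ - 2·x₂ + 2], [-6·x₁·x₂ + 5·x₂^2 - x₂, -3·x₁^2 + 10·x₁·x₂ - x₁ + 2·x₂]].
At the point, J = [[5.5000, -5.0000], [-8.2500, -14.0000]] (det J = -118.2500).
Solving J·Δ = −F gives Δ = (-1.2135, -0.2849).
Then the next iterate is (x₁, x₂)₁ = (1.7865, 0.2151).
Round to (1.7865, 0.2151) and repeat: F = (0.410199, -4.984247), J = [[3.480464, 0.032695], [-2.289417, -7.088285]].
Δ = (-0.1116, -0.6671), so (x₁, x₂)₂ = (1.6749, -0.4520).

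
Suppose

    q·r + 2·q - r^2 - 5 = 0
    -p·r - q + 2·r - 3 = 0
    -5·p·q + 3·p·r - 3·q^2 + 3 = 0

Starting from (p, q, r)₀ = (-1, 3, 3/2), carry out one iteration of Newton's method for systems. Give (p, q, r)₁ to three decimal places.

(-1.167, 2.071, 1.607)

At (-1, 3, 3/2): F = (3.250, -1.500, -13.500).
Jacobian J = [[0, r + 2, q - 2·r], [-r, -1, -p + 2], [-5·q + 3·r, -5·p - 6·q, 3·p]].
At the point, J = [[0.000, 3.500, 0.000], [-1.500, -1.000, 3.000], [-10.500, -13.000, -3.000]] (det J = -126.000).
Solving J·Δ = −F gives Δ = (-0.167, -0.929, 0.107).
Then the next iterate is (p, q, r)₁ = (-1.167, 2.071, 1.607).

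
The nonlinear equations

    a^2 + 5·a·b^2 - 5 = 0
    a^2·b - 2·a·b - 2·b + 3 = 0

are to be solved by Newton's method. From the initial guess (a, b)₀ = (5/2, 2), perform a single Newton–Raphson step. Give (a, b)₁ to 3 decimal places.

(2.144, 1.153)

At (5/2, 2): F = (51.250, 1.500).
Jacobian J = [[2·a + 5·b^2, 10·a·b], [2·a·b - 2·b, a^2 - 2·a - 2]].
At the point, J = [[25.000, 50.000], [6.000, -0.750]] (det J = -318.750).
Solving J·Δ = −F gives Δ = (-0.356, -0.847).
Then the next iterate is (a, b)₁ = (2.144, 1.153).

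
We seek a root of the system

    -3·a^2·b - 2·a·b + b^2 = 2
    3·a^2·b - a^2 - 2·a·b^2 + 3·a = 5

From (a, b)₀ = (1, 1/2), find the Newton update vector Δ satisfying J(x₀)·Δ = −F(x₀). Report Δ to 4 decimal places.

At (1, 1/2): F = (-4.2500, -2.0000).
Jacobian J = [[-6·a·b - 2·b, -3·a^2 - 2·a + 2·b], [6·a·b - 2·a - 2·b^2 + 3, 3·a^2 - 4·a·b]].
At the point, J = [[-4.0000, -4.0000], [3.5000, 1.0000]] (det J = 10.0000).
Solving J·Δ = −F gives Δ = (1.2250, -2.2875).

(1.2250, -2.2875)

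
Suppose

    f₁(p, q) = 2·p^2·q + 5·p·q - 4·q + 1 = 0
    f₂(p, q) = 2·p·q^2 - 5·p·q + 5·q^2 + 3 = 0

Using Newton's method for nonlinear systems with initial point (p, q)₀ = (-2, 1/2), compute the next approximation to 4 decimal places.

(-1.0351, -0.0746)

At (-2, 1/2): F = (-2.0000, 8.2500).
Jacobian J = [[4·p·q + 5·q, 2·p^2 + 5·p - 4], [2·q^2 - 5·q, 4·p·q - 5·p + 10·q]].
At the point, J = [[-1.5000, -6.0000], [-2.0000, 11.0000]] (det J = -28.5000).
Solving J·Δ = −F gives Δ = (0.9649, -0.5746).
Then the next iterate is (p, q)₁ = (-1.0351, -0.0746).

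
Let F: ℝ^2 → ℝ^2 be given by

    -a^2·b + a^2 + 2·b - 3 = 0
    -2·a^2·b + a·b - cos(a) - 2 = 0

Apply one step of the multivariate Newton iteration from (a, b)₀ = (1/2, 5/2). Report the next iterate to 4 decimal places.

(-0.9241, 0.3507)

At (1/2, 5/2): F = (1.6250, -2.877583).
Jacobian J = [[-2·a·b + 2·a, -a^2 + 2], [-4·a·b + b + sin(a), -2·a^2 + a]].
At the point, J = [[-1.5000, 1.7500], [-2.020574, 0.0000]] (det J = 3.536005).
Solving J·Δ = −F gives Δ = (-1.4241, -2.1493).
Then the next iterate is (a, b)₁ = (-0.9241, 0.3507).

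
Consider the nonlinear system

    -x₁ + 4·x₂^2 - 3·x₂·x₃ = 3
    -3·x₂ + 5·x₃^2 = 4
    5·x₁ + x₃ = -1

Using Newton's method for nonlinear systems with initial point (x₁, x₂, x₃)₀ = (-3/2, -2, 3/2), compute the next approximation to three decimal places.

(-0.359, -1.116, 0.793)

At (-3/2, -2, 3/2): F = (23.500, 13.250, -5.000).
Jacobian J = [[-1, 8·x₂ - 3·x₃, -3·x₂], [0, -3, 10·x₃], [5, 0, 1]].
At the point, J = [[-1.000, -20.500, 6.000], [0.000, -3.000, 15.000], [5.000, 0.000, 1.000]] (det J = -1444.500).
Solving J·Δ = −F gives Δ = (1.141, 0.884, -0.707).
Then the next iterate is (x₁, x₂, x₃)₁ = (-0.359, -1.116, 0.793).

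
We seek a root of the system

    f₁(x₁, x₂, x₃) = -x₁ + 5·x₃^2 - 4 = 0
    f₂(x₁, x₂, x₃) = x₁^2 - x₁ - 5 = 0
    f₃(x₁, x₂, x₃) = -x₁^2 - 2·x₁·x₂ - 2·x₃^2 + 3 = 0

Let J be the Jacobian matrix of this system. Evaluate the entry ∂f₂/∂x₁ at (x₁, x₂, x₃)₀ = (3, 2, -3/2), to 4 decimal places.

∂f₂/∂x₁ = 2·x₁ - 1.
At (3, 2, -3/2) this is 5.0000.

5.0000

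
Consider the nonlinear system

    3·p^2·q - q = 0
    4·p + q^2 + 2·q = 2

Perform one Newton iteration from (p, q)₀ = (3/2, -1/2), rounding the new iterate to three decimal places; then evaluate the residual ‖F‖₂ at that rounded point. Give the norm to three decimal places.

0.331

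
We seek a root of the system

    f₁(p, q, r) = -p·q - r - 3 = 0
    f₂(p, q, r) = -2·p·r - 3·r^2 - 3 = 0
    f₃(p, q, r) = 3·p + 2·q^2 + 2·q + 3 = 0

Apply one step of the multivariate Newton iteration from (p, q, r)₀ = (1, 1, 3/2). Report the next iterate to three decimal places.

(-10.767, 5.217, 3.550)

At (1, 1, 3/2): F = (-5.500, -12.750, 10.000).
Jacobian J = [[-q, -p, -1], [-2·r, 0, -2·p - 6·r], [3, 4·q + 2, 0]].
At the point, J = [[-1.000, -1.000, -1.000], [-3.000, 0.000, -11.000], [3.000, 6.000, 0.000]] (det J = -15.000).
Solving J·Δ = −F gives Δ = (-11.767, 4.217, 2.050).
Then the next iterate is (p, q, r)₁ = (-10.767, 5.217, 3.550).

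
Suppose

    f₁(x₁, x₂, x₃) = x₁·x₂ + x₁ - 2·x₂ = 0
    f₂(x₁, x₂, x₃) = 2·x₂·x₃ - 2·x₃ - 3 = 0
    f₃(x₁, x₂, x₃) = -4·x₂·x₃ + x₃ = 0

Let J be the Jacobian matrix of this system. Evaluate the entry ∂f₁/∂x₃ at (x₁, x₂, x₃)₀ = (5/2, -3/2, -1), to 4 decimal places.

∂f₁/∂x₃ = 0.
At (5/2, -3/2, -1) this is 0.0000.

0.0000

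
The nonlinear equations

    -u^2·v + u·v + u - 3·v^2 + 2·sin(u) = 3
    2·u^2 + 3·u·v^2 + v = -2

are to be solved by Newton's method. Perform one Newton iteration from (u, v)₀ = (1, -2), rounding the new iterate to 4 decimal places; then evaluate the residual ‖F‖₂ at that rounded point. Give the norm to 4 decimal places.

At (1, -2): F = (-12.317058, 14.0000).
Jacobian J = [[-2·u·v + v + 2·cos(u) + 1, -u^2 + u - 6·v], [4·u + 3·v^2, 6·u·v + 1]].
At the point, J = [[4.080605, 12.0000], [16.0000, -11.0000]] (det J = -236.886651).
Solving J·Δ = −F gives Δ = (-0.1372, 1.0731).
Then the next iterate is (u, v)₁ = (0.8628, -0.9269).
Re-evaluating at (0.8628, -0.9269): F = (-3.305021, 4.785755), so ‖F‖₂ = 5.8161.

5.8161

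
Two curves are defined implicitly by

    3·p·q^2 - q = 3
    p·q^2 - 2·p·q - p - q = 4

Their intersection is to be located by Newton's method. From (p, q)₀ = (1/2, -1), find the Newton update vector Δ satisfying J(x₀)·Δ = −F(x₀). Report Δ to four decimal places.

At (1/2, -1): F = (-0.5000, -2.0000).
Jacobian J = [[3·q^2, 6·p·q - 1], [q^2 - 2·q - 1, 2·p·q - 2·p - 1]].
At the point, J = [[3.0000, -4.0000], [2.0000, -3.0000]] (det J = -1.0000).
Solving J·Δ = −F gives Δ = (-6.5000, -5.0000).

(-6.5000, -5.0000)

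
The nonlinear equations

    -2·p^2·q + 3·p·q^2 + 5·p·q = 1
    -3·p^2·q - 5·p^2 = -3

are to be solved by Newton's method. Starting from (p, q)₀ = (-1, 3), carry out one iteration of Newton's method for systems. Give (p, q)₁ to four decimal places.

At (-1, 3): F = (-49.0000, -11.0000).
Jacobian J = [[-4·p·q + 3·q^2 + 5·q, -2·p^2 + 6·p·q + 5·p], [-6·p·q - 10·p, -3·p^2]].
At the point, J = [[54.0000, -25.0000], [28.0000, -3.0000]] (det J = 538.0000).
Solving J·Δ = −F gives Δ = (0.2379, -1.4461).
Then the next iterate is (p, q)₁ = (-0.7621, 1.5539).

(-0.7621, 1.5539)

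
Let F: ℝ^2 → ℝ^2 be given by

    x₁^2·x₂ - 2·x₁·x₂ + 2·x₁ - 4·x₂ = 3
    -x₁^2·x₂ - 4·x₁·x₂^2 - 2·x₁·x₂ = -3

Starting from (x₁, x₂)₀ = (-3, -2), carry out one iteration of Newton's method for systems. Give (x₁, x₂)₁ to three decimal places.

At (-3, -2): F = (-31.000, 57.000).
Jacobian J = [[2·x₁·x₂ - 2·x₂ + 2, x₁^2 - 2·x₁ - 4], [-2·x₁·x₂ - 4·x₂^2 - 2·x₂, -x₁^2 - 8·x₁·x₂ - 2·x₁]].
At the point, J = [[18.000, 11.000], [-24.000, -51.000]] (det J = -654.000).
Solving J·Δ = −F gives Δ = (1.459, 0.431).
Then the next iterate is (x₁, x₂)₁ = (-1.541, -1.569).

(-1.541, -1.569)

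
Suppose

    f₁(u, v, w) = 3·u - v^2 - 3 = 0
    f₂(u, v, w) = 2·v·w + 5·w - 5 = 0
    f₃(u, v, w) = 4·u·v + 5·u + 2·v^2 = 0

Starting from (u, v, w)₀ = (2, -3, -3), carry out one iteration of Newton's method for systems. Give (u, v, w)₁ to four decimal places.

(2.0000, -2.0000, -11.0000)

At (2, -3, -3): F = (-6.0000, -2.0000, 4.0000).
Jacobian J = [[3, -2·v, 0], [0, 2·w, 2·v + 5], [4·v + 5, 4·u + 4·v, 0]].
At the point, J = [[3.0000, 6.0000, 0.0000], [0.0000, -6.0000, -1.0000], [-7.0000, -4.0000, 0.0000]] (det J = 30.0000).
Solving J·Δ = −F gives Δ = (0.0000, 1.0000, -8.0000).
Then the next iterate is (u, v, w)₁ = (2.0000, -2.0000, -11.0000).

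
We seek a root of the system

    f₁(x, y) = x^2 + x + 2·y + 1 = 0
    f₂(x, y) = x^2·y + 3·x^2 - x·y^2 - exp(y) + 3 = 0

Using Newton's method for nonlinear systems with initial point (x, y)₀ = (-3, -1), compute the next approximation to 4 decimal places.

At (-3, -1): F = (5.0000, 23.632121).
Jacobian J = [[2·x + 1, 2], [2·x·y + 6·x - y^2, x^2 - 2·x·y - exp(y)]].
At the point, J = [[-5.0000, 2.0000], [-13.0000, 2.632121]] (det J = 12.839397).
Solving J·Δ = −F gives Δ = (2.6562, 4.1404).
Then the next iterate is (x, y)₁ = (-0.3438, 3.1404).

(-0.3438, 3.1404)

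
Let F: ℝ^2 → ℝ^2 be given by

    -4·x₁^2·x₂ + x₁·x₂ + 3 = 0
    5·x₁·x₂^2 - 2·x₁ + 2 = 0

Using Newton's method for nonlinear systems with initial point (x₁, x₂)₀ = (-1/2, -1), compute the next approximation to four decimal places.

(0.6341, -1.7805)

At (-1/2, -1): F = (4.5000, 0.5000).
Jacobian J = [[-8·x₁·x₂ + x₂, -4·x₁^2 + x₁], [5·x₂^2 - 2, 10·x₁·x₂]].
At the point, J = [[-5.0000, -1.5000], [3.0000, 5.0000]] (det J = -20.5000).
Solving J·Δ = −F gives Δ = (1.1341, -0.7805).
Then the next iterate is (x₁, x₂)₁ = (0.6341, -1.7805).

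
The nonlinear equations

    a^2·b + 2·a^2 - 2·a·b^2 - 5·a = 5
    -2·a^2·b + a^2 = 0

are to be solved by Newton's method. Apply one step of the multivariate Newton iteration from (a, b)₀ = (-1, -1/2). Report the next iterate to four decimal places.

(-0.8462, 0.1923)

At (-1, -1/2): F = (2.0000, 2.0000).
Jacobian J = [[2·a·b + 4·a - 2·b^2 - 5, a^2 - 4·a·b], [-4·a·b + 2·a, -2·a^2]].
At the point, J = [[-8.5000, -1.0000], [-4.0000, -2.0000]] (det J = 13.0000).
Solving J·Δ = −F gives Δ = (0.1538, 0.6923).
Then the next iterate is (a, b)₁ = (-0.8462, 0.1923).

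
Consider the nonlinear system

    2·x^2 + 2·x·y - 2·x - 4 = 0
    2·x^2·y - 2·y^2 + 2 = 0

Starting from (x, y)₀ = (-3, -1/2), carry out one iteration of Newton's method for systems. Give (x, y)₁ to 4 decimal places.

At (-3, -1/2): F = (23.0000, -7.5000).
Jacobian J = [[4·x + 2·y - 2, 2·x], [4·x·y, 2·x^2 - 4·y]].
At the point, J = [[-15.0000, -6.0000], [6.0000, 20.0000]] (det J = -264.0000).
Solving J·Δ = −F gives Δ = (1.5720, -0.0966).
Then the next iterate is (x, y)₁ = (-1.4280, -0.5966).

(-1.4280, -0.5966)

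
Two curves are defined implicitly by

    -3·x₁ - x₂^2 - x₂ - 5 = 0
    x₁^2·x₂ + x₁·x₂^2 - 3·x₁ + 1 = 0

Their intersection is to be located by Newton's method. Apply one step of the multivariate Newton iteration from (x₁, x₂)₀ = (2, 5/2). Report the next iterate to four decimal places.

(6.5733, -3.0783)

At (2, 5/2): F = (-19.7500, 17.5000).
Jacobian J = [[-3, -2·x₂ - 1], [2·x₁·x₂ + x₂^2 - 3, x₁^2 + 2·x₁·x₂]].
At the point, J = [[-3.0000, -6.0000], [13.2500, 14.0000]] (det J = 37.5000).
Solving J·Δ = −F gives Δ = (4.5733, -5.5783).
Then the next iterate is (x₁, x₂)₁ = (6.5733, -3.0783).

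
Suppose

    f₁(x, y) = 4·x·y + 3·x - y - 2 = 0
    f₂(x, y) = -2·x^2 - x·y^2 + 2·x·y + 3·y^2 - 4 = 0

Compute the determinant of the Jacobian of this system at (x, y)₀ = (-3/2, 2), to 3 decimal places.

J = [[4·y + 3, 4·x - 1], [-4·x - y^2 + 2·y, -2·x·y + 2·x + 6·y]].
At the point, J = [[11.000, -7.000], [6.000, 15.000]].
det J = 207.000.

207.000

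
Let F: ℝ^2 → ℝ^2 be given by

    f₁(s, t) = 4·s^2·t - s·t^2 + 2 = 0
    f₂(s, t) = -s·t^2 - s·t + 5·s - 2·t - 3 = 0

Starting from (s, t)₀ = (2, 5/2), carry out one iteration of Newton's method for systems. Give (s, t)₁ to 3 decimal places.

At (2, 5/2): F = (29.500, -15.500).
Jacobian J = [[8·s·t - t^2, 4·s^2 - 2·s·t], [-t^2 - t + 5, -2·s·t - s - 2]].
At the point, J = [[33.750, 6.000], [-3.750, -14.000]] (det J = -450.000).
Solving J·Δ = −F gives Δ = (-0.711, -0.917).
Then the next iterate is (s, t)₁ = (1.289, 1.583).

(1.289, 1.583)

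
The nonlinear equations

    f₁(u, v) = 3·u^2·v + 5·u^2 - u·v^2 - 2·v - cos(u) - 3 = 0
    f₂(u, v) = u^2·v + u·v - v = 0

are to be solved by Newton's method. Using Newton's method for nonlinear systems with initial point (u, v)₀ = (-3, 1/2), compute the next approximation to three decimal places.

At (-3, 1/2): F = (56.23999, 2.500).
Jacobian J = [[6·u·v + 10·u - v^2 + sin(u), 3·u^2 - 2·u·v - 2], [2·u·v + v, u^2 + u - 1]].
At the point, J = [[-39.39112, 28.000], [-2.500, 5.000]] (det J = -126.95560).
Solving J·Δ = −F gives Δ = (1.664, 0.332).
Then the next iterate is (u, v)₁ = (-1.336, 0.832).

(-1.336, 0.832)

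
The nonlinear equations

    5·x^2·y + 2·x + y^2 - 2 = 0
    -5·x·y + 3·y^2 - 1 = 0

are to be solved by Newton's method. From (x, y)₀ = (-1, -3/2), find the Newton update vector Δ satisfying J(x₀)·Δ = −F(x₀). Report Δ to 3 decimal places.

(0.488, 0.477)

At (-1, -3/2): F = (-9.250, -1.750).
Jacobian J = [[10·x·y + 2, 5·x^2 + 2·y], [-5·y, -5·x + 6·y]].
At the point, J = [[17.000, 2.000], [7.500, -4.000]] (det J = -83.000).
Solving J·Δ = −F gives Δ = (0.488, 0.477).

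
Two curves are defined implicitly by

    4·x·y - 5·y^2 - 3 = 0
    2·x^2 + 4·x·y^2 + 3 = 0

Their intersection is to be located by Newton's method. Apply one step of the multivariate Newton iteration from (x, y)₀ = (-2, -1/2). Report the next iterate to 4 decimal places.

(-1.3243, -1.0338)

At (-2, -1/2): F = (-0.2500, 9.0000).
Jacobian J = [[4·y, 4·x - 10·y], [4·x + 4·y^2, 8·x·y]].
At the point, J = [[-2.0000, -3.0000], [-7.0000, 8.0000]] (det J = -37.0000).
Solving J·Δ = −F gives Δ = (0.6757, -0.5338).
Then the next iterate is (x, y)₁ = (-1.3243, -1.0338).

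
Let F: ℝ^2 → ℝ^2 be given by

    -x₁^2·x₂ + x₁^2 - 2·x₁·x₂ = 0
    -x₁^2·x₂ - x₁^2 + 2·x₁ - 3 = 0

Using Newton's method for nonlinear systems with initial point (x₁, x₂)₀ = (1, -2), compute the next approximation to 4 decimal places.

(4.5000, 12.0000)

At (1, -2): F = (7.0000, 0.0000).
Jacobian J = [[-2·x₁·x₂ + 2·x₁ - 2·x₂, -x₁^2 - 2·x₁], [-2·x₁·x₂ - 2·x₁ + 2, -x₁^2]].
At the point, J = [[10.0000, -3.0000], [4.0000, -1.0000]] (det J = 2.0000).
Solving J·Δ = −F gives Δ = (3.5000, 14.0000).
Then the next iterate is (x₁, x₂)₁ = (4.5000, 12.0000).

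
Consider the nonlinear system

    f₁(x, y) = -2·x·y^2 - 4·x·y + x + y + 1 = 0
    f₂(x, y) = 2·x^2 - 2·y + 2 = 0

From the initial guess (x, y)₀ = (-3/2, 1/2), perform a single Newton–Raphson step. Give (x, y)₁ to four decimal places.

At (-3/2, 1/2): F = (3.7500, 5.5000).
Jacobian J = [[-2·y^2 - 4·y + 1, -4·x·y - 4·x + 1], [4·x, -2]].
At the point, J = [[-1.5000, 10.0000], [-6.0000, -2.0000]] (det J = 63.0000).
Solving J·Δ = −F gives Δ = (0.9921, -0.2262).
Then the next iterate is (x, y)₁ = (-0.5079, 0.2738).

(-0.5079, 0.2738)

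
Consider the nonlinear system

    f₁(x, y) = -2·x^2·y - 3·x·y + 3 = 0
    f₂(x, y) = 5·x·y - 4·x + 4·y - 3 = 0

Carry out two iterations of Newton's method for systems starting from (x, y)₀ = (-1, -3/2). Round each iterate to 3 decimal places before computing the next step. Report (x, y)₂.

(-0.791, -2.631)

At (-1, -3/2): F = (1.500, 2.500).
Jacobian J = [[-4·x·y - 3·y, -2·x^2 - 3·x], [5·y - 4, 5·x + 4]].
At the point, J = [[-1.500, 1.000], [-11.500, -1.000]] (det J = 13.000).
Solving J·Δ = −F gives Δ = (0.308, -1.038).
Then the next iterate is (x, y)₁ = (-0.692, -2.538).
Round to (-0.692, -2.538) and repeat: F = (0.16183, -1.60252), J = [[0.58882, 1.11827], [-16.690, 0.540]].
Δ = (-0.099, -0.093), so (x, y)₂ = (-0.791, -2.631).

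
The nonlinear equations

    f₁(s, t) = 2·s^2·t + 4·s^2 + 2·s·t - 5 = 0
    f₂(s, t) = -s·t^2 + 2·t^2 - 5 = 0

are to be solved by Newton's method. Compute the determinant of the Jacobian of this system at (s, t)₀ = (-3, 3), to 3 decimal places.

-1512.000

J = [[4·s·t + 8·s + 2·t, 2·s^2 + 2·s], [-t^2, -2·s·t + 4·t]].
At the point, J = [[-54.000, 12.000], [-9.000, 30.000]].
det J = -1512.000.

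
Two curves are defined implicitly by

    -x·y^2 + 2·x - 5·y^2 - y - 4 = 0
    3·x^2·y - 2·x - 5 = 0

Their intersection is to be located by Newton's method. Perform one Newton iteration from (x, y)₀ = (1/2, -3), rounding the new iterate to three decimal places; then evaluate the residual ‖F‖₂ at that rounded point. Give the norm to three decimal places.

15.804

At (1/2, -3): F = (-49.500, -8.250).
Jacobian J = [[-y^2 + 2, -2·x·y - 10·y - 1], [6·x·y - 2, 3·x^2]].
At the point, J = [[-7.000, 32.000], [-11.000, 0.750]] (det J = 346.750).
Solving J·Δ = −F gives Δ = (-0.654, 1.404).
Then the next iterate is (x, y)₁ = (-0.154, -1.596).
Re-evaluating at (-0.154, -1.596): F = (-15.05581, -4.80555), so ‖F‖₂ = 15.804.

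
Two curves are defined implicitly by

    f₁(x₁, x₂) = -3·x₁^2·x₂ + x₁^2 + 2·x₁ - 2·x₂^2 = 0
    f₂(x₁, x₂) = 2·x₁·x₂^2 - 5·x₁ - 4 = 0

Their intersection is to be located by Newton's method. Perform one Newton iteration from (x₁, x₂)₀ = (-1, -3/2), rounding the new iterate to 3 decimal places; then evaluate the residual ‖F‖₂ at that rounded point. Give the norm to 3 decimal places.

At (-1, -3/2): F = (-1.000, -3.500).
Jacobian J = [[-6·x₁·x₂ + 2·x₁ + 2, -3·x₁^2 - 4·x₂], [2·x₂^2 - 5, 4·x₁·x₂]].
At the point, J = [[-9.000, 3.000], [-0.500, 6.000]] (det J = -52.500).
Solving J·Δ = −F gives Δ = (0.086, 0.590).
Then the next iterate is (x₁, x₂)₁ = (-0.914, -0.910).
Re-evaluating at (-0.914, -0.910): F = (-0.36817, -0.94377), so ‖F‖₂ = 1.013.

1.013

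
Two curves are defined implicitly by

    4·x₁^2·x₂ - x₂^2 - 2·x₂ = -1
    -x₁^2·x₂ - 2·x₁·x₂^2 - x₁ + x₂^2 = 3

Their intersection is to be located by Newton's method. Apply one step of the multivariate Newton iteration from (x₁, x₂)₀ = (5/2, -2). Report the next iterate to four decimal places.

(1.9371, -1.0192)

At (5/2, -2): F = (-49.0000, -9.0000).
Jacobian J = [[8·x₁·x₂, 4·x₁^2 - 2·x₂ - 2], [-2·x₁·x₂ - 2·x₂^2 - 1, -x₁^2 - 4·x₁·x₂ + 2·x₂]].
At the point, J = [[-40.0000, 27.0000], [1.0000, 9.7500]] (det J = -417.0000).
Solving J·Δ = −F gives Δ = (-0.5629, 0.9808).
Then the next iterate is (x₁, x₂)₁ = (1.9371, -1.0192).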